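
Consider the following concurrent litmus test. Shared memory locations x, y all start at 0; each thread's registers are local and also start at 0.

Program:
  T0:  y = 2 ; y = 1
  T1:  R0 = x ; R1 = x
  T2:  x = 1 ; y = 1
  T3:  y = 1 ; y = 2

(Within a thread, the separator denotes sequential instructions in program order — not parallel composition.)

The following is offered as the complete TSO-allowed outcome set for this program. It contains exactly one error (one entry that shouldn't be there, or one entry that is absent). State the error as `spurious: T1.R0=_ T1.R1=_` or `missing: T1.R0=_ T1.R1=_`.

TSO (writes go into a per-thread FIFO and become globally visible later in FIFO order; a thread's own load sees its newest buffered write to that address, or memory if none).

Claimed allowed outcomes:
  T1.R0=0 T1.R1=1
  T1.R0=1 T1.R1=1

outcome vector order: (T1.R0,T1.R1)
TSO (3): 0/0, 0/1, 1/1
TSO∖claimed = {0/0}

missing: T1.R0=0 T1.R1=0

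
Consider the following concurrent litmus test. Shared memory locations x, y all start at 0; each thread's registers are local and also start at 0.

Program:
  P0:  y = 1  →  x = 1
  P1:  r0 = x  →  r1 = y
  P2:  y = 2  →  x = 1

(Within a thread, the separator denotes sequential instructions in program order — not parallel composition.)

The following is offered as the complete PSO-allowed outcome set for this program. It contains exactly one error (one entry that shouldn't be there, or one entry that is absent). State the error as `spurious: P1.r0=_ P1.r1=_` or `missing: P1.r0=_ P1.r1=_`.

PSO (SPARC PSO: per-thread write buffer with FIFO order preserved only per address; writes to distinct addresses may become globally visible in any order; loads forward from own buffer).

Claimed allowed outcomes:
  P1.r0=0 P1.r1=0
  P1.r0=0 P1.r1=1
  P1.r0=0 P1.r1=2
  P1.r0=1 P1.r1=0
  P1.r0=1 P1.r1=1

missing: P1.r0=1 P1.r1=2

outcome vector order: (P1.r0,P1.r1)
under PSO → 0/0; 0/1; 0/2; 1/0; 1/1; 1/2
PSO∖claimed = {1/2}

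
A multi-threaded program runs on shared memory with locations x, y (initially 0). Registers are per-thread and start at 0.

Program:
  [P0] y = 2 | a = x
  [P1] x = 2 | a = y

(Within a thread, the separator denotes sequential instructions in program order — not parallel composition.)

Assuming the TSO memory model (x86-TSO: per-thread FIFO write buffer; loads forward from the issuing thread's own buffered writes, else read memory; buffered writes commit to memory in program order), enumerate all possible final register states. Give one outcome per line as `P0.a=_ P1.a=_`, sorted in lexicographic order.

P0.a=0 P1.a=0
P0.a=0 P1.a=2
P0.a=2 P1.a=0
P0.a=2 P1.a=2

outcome vector order: (P0.a,P1.a)
|TSO outcomes| = 4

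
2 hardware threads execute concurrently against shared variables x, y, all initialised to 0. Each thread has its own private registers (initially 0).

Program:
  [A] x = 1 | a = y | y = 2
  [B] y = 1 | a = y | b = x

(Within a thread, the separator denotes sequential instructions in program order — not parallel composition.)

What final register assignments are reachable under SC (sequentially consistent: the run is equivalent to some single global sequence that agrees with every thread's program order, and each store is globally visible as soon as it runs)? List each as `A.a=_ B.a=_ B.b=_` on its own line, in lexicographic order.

outcome vector order: (A.a,B.a,B.b)
|SC outcomes| = 5

A.a=0 B.a=1 B.b=1
A.a=0 B.a=2 B.b=1
A.a=1 B.a=1 B.b=0
A.a=1 B.a=1 B.b=1
A.a=1 B.a=2 B.b=1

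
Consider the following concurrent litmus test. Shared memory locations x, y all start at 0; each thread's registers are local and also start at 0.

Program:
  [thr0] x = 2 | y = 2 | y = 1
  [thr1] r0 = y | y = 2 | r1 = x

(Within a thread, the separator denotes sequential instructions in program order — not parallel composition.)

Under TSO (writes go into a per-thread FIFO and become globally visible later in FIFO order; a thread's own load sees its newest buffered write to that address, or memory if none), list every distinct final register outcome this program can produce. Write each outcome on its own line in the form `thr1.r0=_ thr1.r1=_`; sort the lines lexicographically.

outcome vector order: (thr1.r0,thr1.r1)
|TSO outcomes| = 4

thr1.r0=0 thr1.r1=0
thr1.r0=0 thr1.r1=2
thr1.r0=1 thr1.r1=2
thr1.r0=2 thr1.r1=2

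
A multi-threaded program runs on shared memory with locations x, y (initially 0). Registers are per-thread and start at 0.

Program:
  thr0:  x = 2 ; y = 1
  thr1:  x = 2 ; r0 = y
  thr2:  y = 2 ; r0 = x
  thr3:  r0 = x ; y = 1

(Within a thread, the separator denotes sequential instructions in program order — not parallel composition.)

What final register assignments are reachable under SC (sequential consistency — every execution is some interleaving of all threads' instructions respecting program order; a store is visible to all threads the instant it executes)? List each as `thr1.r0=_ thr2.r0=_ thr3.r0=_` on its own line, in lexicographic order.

thr1.r0=0 thr2.r0=2 thr3.r0=0
thr1.r0=0 thr2.r0=2 thr3.r0=2
thr1.r0=1 thr2.r0=0 thr3.r0=0
thr1.r0=1 thr2.r0=0 thr3.r0=2
thr1.r0=1 thr2.r0=2 thr3.r0=0
thr1.r0=1 thr2.r0=2 thr3.r0=2
thr1.r0=2 thr2.r0=0 thr3.r0=0
thr1.r0=2 thr2.r0=0 thr3.r0=2
thr1.r0=2 thr2.r0=2 thr3.r0=0
thr1.r0=2 thr2.r0=2 thr3.r0=2

outcome vector order: (thr1.r0,thr2.r0,thr3.r0)
|SC outcomes| = 10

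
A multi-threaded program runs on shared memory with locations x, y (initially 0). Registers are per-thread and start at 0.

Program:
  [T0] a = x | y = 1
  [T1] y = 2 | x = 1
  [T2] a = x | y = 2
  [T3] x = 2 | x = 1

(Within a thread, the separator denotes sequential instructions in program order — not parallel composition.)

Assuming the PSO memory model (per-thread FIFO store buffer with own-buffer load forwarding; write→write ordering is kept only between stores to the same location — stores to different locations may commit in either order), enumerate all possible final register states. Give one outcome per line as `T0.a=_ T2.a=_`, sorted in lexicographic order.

T0.a=0 T2.a=0
T0.a=0 T2.a=1
T0.a=0 T2.a=2
T0.a=1 T2.a=0
T0.a=1 T2.a=1
T0.a=1 T2.a=2
T0.a=2 T2.a=0
T0.a=2 T2.a=1
T0.a=2 T2.a=2

outcome vector order: (T0.a,T2.a)
|PSO outcomes| = 9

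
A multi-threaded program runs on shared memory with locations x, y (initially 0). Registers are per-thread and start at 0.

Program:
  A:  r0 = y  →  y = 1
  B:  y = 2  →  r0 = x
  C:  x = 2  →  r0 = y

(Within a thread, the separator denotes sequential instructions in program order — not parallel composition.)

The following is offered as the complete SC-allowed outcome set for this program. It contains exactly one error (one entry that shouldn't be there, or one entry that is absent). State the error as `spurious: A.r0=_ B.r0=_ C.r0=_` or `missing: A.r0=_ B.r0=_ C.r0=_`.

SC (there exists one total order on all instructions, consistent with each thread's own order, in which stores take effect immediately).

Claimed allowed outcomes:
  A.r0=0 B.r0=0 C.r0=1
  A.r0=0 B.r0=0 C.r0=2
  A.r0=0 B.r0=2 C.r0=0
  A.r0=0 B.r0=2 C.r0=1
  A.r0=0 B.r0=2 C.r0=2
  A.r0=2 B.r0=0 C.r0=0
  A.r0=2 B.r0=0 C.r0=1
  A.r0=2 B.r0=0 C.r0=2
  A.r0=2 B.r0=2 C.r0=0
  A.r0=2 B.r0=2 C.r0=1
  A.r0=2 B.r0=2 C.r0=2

outcome vector order: (A.r0,B.r0,C.r0)
under SC → (0,0,1) (0,0,2) (0,2,0) (0,2,1) (0,2,2) (2,0,1) (2,0,2) (2,2,0) (2,2,1) (2,2,2)
claimed∖SC = {(2,0,0)}

spurious: A.r0=2 B.r0=0 C.r0=0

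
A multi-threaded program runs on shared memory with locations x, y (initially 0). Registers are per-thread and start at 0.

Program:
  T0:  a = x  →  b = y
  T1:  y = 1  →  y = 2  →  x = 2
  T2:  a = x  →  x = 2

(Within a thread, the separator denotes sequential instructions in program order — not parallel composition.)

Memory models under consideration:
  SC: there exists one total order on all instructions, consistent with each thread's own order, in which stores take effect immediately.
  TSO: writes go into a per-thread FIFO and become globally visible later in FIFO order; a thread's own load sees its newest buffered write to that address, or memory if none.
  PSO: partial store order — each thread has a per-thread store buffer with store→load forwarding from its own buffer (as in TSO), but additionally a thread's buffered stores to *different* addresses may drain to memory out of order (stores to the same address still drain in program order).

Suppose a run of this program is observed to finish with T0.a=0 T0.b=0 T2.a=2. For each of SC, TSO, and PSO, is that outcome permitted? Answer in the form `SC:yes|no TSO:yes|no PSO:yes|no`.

outcome vector order: (T0.a,T0.b,T2.a)
SC (10): (0,0,0), (0,0,2), (0,1,0), (0,1,2), (0,2,0), (0,2,2), (2,0,0), (2,1,0), (2,2,0), (2,2,2)
TSO (10): (0,0,0), (0,0,2), (0,1,0), (0,1,2), (0,2,0), (0,2,2), (2,0,0), (2,1,0), (2,2,0), (2,2,2)
PSO (12): (0,0,0), (0,0,2), (0,1,0), (0,1,2), (0,2,0), (0,2,2), (2,0,0), (2,0,2), (2,1,0), (2,1,2), (2,2,0), (2,2,2)
target (0,0,2) ∈ {SC,TSO,PSO}

SC:yes TSO:yes PSO:yes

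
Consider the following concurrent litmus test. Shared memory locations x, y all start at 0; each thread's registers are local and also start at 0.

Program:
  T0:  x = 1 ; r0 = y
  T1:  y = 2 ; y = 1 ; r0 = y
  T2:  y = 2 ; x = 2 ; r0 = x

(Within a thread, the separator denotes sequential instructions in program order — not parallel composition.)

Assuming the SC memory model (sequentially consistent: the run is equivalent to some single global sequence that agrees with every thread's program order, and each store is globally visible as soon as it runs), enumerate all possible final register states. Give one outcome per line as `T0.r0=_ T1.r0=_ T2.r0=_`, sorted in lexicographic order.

outcome vector order: (T0.r0,T1.r0,T2.r0)
|SC outcomes| = 9

T0.r0=0 T1.r0=1 T2.r0=2
T0.r0=0 T1.r0=2 T2.r0=2
T0.r0=1 T1.r0=1 T2.r0=1
T0.r0=1 T1.r0=1 T2.r0=2
T0.r0=1 T1.r0=2 T2.r0=2
T0.r0=2 T1.r0=1 T2.r0=1
T0.r0=2 T1.r0=1 T2.r0=2
T0.r0=2 T1.r0=2 T2.r0=1
T0.r0=2 T1.r0=2 T2.r0=2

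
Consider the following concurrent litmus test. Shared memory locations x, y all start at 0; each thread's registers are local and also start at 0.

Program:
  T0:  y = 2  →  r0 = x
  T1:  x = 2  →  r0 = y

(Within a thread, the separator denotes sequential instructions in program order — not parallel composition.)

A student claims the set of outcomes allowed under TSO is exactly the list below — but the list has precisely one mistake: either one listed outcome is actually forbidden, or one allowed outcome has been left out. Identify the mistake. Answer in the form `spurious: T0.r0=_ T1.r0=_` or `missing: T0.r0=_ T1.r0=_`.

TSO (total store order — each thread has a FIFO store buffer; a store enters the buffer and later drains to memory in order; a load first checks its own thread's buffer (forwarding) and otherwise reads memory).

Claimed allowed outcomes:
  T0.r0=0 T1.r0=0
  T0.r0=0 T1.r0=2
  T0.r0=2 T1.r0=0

missing: T0.r0=2 T1.r0=2

outcome vector order: (T0.r0,T1.r0)
under TSO → (0,0) (0,2) (2,0) (2,2)
TSO∖claimed = {(2,2)}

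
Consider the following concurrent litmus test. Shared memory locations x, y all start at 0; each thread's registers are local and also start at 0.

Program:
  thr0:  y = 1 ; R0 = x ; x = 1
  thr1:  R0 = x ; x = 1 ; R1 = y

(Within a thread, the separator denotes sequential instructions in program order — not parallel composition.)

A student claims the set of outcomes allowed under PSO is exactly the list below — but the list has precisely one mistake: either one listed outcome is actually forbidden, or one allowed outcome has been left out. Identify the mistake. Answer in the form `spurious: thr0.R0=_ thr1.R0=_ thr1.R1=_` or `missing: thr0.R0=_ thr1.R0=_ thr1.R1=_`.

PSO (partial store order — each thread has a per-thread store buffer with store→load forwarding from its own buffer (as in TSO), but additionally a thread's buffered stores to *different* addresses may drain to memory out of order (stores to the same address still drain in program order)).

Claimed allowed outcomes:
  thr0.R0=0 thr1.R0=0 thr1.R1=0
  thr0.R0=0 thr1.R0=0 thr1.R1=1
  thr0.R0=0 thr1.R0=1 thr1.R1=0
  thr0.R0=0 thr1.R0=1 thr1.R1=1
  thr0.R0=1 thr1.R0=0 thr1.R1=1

missing: thr0.R0=1 thr1.R0=0 thr1.R1=0

outcome vector order: (thr0.R0,thr1.R0,thr1.R1)
PSO (6): 0/0/0; 0/0/1; 0/1/0; 0/1/1; 1/0/0; 1/0/1
PSO∖claimed = {1/0/0}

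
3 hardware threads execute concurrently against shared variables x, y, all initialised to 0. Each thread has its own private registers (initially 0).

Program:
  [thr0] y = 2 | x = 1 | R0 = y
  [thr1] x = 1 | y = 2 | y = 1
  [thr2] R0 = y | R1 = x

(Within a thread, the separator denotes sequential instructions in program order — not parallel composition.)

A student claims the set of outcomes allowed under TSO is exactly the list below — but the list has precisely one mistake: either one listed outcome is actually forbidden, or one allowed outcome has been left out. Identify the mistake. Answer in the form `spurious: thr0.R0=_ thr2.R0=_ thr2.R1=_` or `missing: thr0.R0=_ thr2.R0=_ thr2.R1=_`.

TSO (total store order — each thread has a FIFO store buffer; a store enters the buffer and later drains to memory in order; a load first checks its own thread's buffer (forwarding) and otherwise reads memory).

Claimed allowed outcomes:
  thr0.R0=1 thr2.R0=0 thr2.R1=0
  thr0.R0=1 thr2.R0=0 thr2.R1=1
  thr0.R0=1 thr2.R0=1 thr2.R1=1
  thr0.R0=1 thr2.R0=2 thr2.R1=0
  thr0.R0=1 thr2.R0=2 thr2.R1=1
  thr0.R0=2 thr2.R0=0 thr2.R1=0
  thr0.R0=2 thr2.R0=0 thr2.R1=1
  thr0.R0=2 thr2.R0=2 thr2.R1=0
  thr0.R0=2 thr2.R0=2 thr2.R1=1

outcome vector order: (thr0.R0,thr2.R0,thr2.R1)
TSO (10): (1,0,0) (1,0,1) (1,1,1) (1,2,0) (1,2,1) (2,0,0) (2,0,1) (2,1,1) (2,2,0) (2,2,1)
TSO∖claimed = {(2,1,1)}

missing: thr0.R0=2 thr2.R0=1 thr2.R1=1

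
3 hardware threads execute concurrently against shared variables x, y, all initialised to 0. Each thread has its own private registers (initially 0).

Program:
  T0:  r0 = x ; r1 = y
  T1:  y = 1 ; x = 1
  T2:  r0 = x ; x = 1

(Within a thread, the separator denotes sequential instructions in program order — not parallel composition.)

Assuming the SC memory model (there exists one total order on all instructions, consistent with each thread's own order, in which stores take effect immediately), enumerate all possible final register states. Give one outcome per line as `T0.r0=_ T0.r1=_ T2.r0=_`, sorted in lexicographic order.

T0.r0=0 T0.r1=0 T2.r0=0
T0.r0=0 T0.r1=0 T2.r0=1
T0.r0=0 T0.r1=1 T2.r0=0
T0.r0=0 T0.r1=1 T2.r0=1
T0.r0=1 T0.r1=0 T2.r0=0
T0.r0=1 T0.r1=1 T2.r0=0
T0.r0=1 T0.r1=1 T2.r0=1

outcome vector order: (T0.r0,T0.r1,T2.r0)
|SC outcomes| = 7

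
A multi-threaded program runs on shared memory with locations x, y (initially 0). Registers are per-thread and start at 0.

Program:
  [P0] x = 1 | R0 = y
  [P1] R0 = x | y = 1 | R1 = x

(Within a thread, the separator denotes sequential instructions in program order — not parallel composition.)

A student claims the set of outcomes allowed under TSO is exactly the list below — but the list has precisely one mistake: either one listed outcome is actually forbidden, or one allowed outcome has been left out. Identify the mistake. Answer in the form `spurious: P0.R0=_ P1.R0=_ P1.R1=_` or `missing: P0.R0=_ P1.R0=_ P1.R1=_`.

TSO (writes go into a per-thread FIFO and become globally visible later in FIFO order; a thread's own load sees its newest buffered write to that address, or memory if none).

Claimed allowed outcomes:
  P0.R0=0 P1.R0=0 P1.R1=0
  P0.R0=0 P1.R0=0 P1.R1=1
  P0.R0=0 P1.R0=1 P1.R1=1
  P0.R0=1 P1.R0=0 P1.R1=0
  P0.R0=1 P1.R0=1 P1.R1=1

missing: P0.R0=1 P1.R0=0 P1.R1=1

outcome vector order: (P0.R0,P1.R0,P1.R1)
TSO: 6 outcomes — {(0,0,0) (0,0,1) (0,1,1) (1,0,0) (1,0,1) (1,1,1)}
TSO∖claimed = {(1,0,1)}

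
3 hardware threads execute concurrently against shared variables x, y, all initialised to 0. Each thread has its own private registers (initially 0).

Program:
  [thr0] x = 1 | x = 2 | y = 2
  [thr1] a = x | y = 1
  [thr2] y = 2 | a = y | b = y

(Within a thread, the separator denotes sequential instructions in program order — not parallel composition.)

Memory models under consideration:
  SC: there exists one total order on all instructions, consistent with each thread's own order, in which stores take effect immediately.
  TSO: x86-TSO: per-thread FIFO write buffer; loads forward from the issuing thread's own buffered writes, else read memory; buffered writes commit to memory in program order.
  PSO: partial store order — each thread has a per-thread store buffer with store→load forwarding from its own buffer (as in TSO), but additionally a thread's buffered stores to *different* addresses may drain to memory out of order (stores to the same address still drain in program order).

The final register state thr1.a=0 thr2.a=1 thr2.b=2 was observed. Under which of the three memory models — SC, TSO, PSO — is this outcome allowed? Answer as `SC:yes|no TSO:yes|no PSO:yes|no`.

outcome vector order: (thr1.a,thr2.a,thr2.b)
SC: 12 outcomes — {011 012 021 022 111 112 121 122 211 212 221 222}
TSO: 12 outcomes — {011 012 021 022 111 112 121 122 211 212 221 222}
PSO: 12 outcomes — {011 012 021 022 111 112 121 122 211 212 221 222}
target 012 ∈ {SC,TSO,PSO}

SC:yes TSO:yes PSO:yes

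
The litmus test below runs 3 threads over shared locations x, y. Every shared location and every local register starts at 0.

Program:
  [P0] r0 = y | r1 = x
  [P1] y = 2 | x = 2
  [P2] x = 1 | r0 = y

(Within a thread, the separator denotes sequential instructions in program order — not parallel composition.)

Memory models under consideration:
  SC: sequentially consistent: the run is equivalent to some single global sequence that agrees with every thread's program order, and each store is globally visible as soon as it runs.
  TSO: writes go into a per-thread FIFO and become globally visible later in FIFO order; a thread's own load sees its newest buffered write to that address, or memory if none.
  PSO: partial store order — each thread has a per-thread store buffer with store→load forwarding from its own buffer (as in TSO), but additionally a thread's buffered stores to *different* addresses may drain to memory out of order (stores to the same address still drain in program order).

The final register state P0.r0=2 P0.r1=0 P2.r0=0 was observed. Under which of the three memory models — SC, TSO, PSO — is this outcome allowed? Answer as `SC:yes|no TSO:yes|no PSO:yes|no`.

SC:no TSO:yes PSO:yes

outcome vector order: (P0.r0,P0.r1,P2.r0)
[SC] allowed = {0/0/0, 0/0/2, 0/1/0, 0/1/2, 0/2/0, 0/2/2, 2/0/2, 2/1/0, 2/1/2, 2/2/0, 2/2/2}
[TSO] allowed = {0/0/0, 0/0/2, 0/1/0, 0/1/2, 0/2/0, 0/2/2, 2/0/0, 2/0/2, 2/1/0, 2/1/2, 2/2/0, 2/2/2}
[PSO] allowed = {0/0/0, 0/0/2, 0/1/0, 0/1/2, 0/2/0, 0/2/2, 2/0/0, 2/0/2, 2/1/0, 2/1/2, 2/2/0, 2/2/2}
target 2/0/0 ∈ {TSO,PSO}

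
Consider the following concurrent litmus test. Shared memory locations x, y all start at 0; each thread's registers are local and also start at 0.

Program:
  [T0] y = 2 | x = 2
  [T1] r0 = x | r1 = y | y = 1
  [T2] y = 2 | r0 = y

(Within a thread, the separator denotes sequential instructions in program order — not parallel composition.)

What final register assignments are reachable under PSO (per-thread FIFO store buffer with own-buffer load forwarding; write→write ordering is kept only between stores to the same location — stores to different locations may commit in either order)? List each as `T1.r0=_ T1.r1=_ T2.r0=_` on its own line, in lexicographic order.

outcome vector order: (T1.r0,T1.r1,T2.r0)
|PSO outcomes| = 8

T1.r0=0 T1.r1=0 T2.r0=1
T1.r0=0 T1.r1=0 T2.r0=2
T1.r0=0 T1.r1=2 T2.r0=1
T1.r0=0 T1.r1=2 T2.r0=2
T1.r0=2 T1.r1=0 T2.r0=1
T1.r0=2 T1.r1=0 T2.r0=2
T1.r0=2 T1.r1=2 T2.r0=1
T1.r0=2 T1.r1=2 T2.r0=2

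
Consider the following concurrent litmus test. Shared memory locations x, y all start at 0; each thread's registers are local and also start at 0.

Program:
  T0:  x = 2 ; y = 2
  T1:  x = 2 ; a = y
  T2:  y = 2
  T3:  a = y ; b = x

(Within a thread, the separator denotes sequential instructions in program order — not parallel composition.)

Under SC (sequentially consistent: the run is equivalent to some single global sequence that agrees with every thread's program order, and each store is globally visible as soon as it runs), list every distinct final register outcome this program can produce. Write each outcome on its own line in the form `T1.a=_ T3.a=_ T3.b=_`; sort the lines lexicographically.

T1.a=0 T3.a=0 T3.b=0
T1.a=0 T3.a=0 T3.b=2
T1.a=0 T3.a=2 T3.b=2
T1.a=2 T3.a=0 T3.b=0
T1.a=2 T3.a=0 T3.b=2
T1.a=2 T3.a=2 T3.b=0
T1.a=2 T3.a=2 T3.b=2

outcome vector order: (T1.a,T3.a,T3.b)
|SC outcomes| = 7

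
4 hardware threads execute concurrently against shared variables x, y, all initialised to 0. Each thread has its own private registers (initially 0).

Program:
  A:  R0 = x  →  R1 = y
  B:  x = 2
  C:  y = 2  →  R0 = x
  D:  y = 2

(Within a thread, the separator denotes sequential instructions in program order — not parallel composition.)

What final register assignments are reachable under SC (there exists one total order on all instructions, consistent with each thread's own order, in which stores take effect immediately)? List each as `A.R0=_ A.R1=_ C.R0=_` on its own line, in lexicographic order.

outcome vector order: (A.R0,A.R1,C.R0)
|SC outcomes| = 7

A.R0=0 A.R1=0 C.R0=0
A.R0=0 A.R1=0 C.R0=2
A.R0=0 A.R1=2 C.R0=0
A.R0=0 A.R1=2 C.R0=2
A.R0=2 A.R1=0 C.R0=2
A.R0=2 A.R1=2 C.R0=0
A.R0=2 A.R1=2 C.R0=2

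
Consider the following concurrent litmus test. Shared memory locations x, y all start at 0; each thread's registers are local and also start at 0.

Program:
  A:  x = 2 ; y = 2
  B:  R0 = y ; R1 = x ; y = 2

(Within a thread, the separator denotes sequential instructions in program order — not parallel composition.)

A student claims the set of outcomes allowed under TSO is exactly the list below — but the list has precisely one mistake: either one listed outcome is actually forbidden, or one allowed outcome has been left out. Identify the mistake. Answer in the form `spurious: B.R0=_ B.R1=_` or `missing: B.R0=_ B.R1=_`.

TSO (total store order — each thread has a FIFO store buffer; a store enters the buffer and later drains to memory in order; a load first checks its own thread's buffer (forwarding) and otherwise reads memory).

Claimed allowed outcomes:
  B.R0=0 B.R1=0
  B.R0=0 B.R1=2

outcome vector order: (B.R0,B.R1)
[TSO] allowed = {00 02 22}
TSO∖claimed = {22}

missing: B.R0=2 B.R1=2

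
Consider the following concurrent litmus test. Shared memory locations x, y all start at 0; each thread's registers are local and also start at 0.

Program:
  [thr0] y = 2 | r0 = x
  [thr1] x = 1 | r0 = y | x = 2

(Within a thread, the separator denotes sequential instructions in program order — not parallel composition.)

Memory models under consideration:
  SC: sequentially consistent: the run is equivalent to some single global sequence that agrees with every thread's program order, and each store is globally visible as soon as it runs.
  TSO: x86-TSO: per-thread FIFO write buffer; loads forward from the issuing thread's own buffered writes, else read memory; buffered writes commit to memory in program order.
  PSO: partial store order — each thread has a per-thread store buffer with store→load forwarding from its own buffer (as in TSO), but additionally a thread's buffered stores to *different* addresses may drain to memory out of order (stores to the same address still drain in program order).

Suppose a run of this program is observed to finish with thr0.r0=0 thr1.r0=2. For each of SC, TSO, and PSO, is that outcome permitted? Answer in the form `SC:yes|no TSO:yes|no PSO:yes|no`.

outcome vector order: (thr0.r0,thr1.r0)
SC: 5 outcomes — {0/2, 1/0, 1/2, 2/0, 2/2}
TSO: 6 outcomes — {0/0, 0/2, 1/0, 1/2, 2/0, 2/2}
PSO: 6 outcomes — {0/0, 0/2, 1/0, 1/2, 2/0, 2/2}
target 0/2 ∈ {SC,TSO,PSO}

SC:yes TSO:yes PSO:yes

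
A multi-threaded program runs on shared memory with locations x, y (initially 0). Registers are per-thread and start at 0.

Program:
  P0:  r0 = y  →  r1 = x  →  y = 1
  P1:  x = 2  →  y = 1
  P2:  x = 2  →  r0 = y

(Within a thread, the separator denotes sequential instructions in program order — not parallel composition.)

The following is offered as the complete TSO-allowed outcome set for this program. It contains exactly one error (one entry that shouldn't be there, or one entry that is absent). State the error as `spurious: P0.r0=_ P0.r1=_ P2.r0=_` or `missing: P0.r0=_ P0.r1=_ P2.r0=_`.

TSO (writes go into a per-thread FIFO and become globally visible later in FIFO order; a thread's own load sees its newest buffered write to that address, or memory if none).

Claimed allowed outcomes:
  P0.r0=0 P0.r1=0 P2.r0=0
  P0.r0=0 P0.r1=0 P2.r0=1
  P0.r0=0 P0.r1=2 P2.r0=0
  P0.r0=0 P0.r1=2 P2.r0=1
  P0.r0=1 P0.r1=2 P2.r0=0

outcome vector order: (P0.r0,P0.r1,P2.r0)
[TSO] allowed = {<0 0 0> <0 0 1> <0 2 0> <0 2 1> <1 2 0> <1 2 1>}
TSO∖claimed = {<1 2 1>}

missing: P0.r0=1 P0.r1=2 P2.r0=1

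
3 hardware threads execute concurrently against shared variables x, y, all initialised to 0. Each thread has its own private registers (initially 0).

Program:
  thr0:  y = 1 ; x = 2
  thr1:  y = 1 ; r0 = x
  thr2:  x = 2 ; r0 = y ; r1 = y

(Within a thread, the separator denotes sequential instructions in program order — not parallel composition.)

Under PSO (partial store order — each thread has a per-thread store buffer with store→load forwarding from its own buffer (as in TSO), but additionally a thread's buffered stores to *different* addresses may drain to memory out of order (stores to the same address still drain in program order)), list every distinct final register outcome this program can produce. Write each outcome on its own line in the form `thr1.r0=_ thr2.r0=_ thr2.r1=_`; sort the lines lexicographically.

thr1.r0=0 thr2.r0=0 thr2.r1=0
thr1.r0=0 thr2.r0=0 thr2.r1=1
thr1.r0=0 thr2.r0=1 thr2.r1=1
thr1.r0=2 thr2.r0=0 thr2.r1=0
thr1.r0=2 thr2.r0=0 thr2.r1=1
thr1.r0=2 thr2.r0=1 thr2.r1=1

outcome vector order: (thr1.r0,thr2.r0,thr2.r1)
|PSO outcomes| = 6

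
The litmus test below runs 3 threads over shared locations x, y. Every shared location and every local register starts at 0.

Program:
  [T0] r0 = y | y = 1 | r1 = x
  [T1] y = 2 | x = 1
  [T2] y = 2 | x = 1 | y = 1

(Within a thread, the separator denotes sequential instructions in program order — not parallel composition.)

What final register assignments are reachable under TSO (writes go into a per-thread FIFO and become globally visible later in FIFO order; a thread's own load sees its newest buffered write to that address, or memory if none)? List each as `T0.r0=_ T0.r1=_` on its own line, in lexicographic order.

T0.r0=0 T0.r1=0
T0.r0=0 T0.r1=1
T0.r0=1 T0.r1=1
T0.r0=2 T0.r1=0
T0.r0=2 T0.r1=1

outcome vector order: (T0.r0,T0.r1)
|TSO outcomes| = 5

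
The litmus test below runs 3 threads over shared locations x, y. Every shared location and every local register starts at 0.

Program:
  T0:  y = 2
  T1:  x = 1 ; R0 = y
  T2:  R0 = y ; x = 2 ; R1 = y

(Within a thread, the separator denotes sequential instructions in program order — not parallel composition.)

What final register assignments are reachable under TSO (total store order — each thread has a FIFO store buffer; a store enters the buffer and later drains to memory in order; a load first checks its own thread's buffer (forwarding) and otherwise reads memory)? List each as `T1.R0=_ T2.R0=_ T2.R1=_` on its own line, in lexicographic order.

outcome vector order: (T1.R0,T2.R0,T2.R1)
|TSO outcomes| = 6

T1.R0=0 T2.R0=0 T2.R1=0
T1.R0=0 T2.R0=0 T2.R1=2
T1.R0=0 T2.R0=2 T2.R1=2
T1.R0=2 T2.R0=0 T2.R1=0
T1.R0=2 T2.R0=0 T2.R1=2
T1.R0=2 T2.R0=2 T2.R1=2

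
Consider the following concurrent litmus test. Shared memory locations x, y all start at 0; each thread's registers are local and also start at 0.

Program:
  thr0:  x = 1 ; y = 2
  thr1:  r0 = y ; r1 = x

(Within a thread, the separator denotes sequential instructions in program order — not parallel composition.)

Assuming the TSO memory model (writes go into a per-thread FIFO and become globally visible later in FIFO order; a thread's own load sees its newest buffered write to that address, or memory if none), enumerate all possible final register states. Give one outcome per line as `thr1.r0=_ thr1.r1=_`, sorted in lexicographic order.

outcome vector order: (thr1.r0,thr1.r1)
|TSO outcomes| = 3

thr1.r0=0 thr1.r1=0
thr1.r0=0 thr1.r1=1
thr1.r0=2 thr1.r1=1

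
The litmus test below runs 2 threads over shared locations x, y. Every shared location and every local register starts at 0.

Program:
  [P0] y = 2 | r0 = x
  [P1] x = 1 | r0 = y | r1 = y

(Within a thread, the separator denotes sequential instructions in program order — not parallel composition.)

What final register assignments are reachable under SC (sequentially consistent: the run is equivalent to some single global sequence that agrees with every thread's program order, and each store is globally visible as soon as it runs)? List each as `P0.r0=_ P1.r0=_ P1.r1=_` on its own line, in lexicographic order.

outcome vector order: (P0.r0,P1.r0,P1.r1)
|SC outcomes| = 4

P0.r0=0 P1.r0=2 P1.r1=2
P0.r0=1 P1.r0=0 P1.r1=0
P0.r0=1 P1.r0=0 P1.r1=2
P0.r0=1 P1.r0=2 P1.r1=2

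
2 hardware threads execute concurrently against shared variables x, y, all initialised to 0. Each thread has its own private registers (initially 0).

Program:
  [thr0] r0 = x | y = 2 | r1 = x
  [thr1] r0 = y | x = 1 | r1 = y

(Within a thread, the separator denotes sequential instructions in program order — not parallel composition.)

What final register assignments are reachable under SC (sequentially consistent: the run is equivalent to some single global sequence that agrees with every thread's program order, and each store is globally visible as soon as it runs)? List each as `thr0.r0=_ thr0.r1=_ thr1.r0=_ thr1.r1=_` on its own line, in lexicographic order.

thr0.r0=0 thr0.r1=0 thr1.r0=0 thr1.r1=2
thr0.r0=0 thr0.r1=0 thr1.r0=2 thr1.r1=2
thr0.r0=0 thr0.r1=1 thr1.r0=0 thr1.r1=0
thr0.r0=0 thr0.r1=1 thr1.r0=0 thr1.r1=2
thr0.r0=0 thr0.r1=1 thr1.r0=2 thr1.r1=2
thr0.r0=1 thr0.r1=1 thr1.r0=0 thr1.r1=0
thr0.r0=1 thr0.r1=1 thr1.r0=0 thr1.r1=2

outcome vector order: (thr0.r0,thr0.r1,thr1.r0,thr1.r1)
|SC outcomes| = 7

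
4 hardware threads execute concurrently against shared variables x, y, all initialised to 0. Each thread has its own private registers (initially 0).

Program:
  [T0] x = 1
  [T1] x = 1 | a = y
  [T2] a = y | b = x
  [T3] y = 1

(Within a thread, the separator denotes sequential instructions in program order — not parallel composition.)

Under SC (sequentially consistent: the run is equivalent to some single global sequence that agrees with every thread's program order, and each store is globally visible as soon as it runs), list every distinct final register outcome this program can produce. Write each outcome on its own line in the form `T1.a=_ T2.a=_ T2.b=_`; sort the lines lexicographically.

T1.a=0 T2.a=0 T2.b=0
T1.a=0 T2.a=0 T2.b=1
T1.a=0 T2.a=1 T2.b=1
T1.a=1 T2.a=0 T2.b=0
T1.a=1 T2.a=0 T2.b=1
T1.a=1 T2.a=1 T2.b=0
T1.a=1 T2.a=1 T2.b=1

outcome vector order: (T1.a,T2.a,T2.b)
|SC outcomes| = 7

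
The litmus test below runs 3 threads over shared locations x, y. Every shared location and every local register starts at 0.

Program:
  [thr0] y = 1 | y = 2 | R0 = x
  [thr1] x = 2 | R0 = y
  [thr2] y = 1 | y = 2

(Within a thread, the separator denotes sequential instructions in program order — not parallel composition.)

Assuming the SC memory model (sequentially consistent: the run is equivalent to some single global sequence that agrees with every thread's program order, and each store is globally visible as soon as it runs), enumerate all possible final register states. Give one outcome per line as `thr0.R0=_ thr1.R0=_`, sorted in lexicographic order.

outcome vector order: (thr0.R0,thr1.R0)
|SC outcomes| = 5

thr0.R0=0 thr1.R0=1
thr0.R0=0 thr1.R0=2
thr0.R0=2 thr1.R0=0
thr0.R0=2 thr1.R0=1
thr0.R0=2 thr1.R0=2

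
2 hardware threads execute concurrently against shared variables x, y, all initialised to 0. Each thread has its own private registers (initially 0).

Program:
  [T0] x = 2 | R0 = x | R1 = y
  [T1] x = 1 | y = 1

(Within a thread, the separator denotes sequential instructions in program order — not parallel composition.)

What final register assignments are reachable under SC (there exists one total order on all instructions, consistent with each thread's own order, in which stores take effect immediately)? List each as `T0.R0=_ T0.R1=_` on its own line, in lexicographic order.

T0.R0=1 T0.R1=0
T0.R0=1 T0.R1=1
T0.R0=2 T0.R1=0
T0.R0=2 T0.R1=1

outcome vector order: (T0.R0,T0.R1)
|SC outcomes| = 4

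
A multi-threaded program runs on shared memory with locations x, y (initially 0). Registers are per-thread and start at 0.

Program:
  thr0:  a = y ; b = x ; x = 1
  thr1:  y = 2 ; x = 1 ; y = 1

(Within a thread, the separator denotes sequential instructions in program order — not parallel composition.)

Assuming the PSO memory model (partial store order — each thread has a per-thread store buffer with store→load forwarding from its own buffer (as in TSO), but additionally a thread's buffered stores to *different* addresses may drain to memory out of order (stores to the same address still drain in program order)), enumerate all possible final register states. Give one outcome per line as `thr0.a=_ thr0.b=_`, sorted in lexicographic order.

outcome vector order: (thr0.a,thr0.b)
|PSO outcomes| = 6

thr0.a=0 thr0.b=0
thr0.a=0 thr0.b=1
thr0.a=1 thr0.b=0
thr0.a=1 thr0.b=1
thr0.a=2 thr0.b=0
thr0.a=2 thr0.b=1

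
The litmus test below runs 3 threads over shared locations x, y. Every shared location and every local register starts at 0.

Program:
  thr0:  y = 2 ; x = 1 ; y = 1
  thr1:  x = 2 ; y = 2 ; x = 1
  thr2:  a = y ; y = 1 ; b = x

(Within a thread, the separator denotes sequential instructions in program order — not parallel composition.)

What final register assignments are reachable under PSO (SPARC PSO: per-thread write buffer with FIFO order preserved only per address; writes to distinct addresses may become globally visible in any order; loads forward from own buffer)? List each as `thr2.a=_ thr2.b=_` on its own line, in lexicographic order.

outcome vector order: (thr2.a,thr2.b)
|PSO outcomes| = 9

thr2.a=0 thr2.b=0
thr2.a=0 thr2.b=1
thr2.a=0 thr2.b=2
thr2.a=1 thr2.b=0
thr2.a=1 thr2.b=1
thr2.a=1 thr2.b=2
thr2.a=2 thr2.b=0
thr2.a=2 thr2.b=1
thr2.a=2 thr2.b=2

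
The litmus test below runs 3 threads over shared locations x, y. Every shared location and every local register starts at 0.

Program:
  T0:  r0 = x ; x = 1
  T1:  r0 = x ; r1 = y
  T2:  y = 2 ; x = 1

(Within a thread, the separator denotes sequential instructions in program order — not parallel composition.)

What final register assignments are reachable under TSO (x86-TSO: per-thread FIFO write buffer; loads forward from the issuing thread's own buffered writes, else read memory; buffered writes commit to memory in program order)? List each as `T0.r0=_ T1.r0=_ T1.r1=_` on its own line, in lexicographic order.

T0.r0=0 T1.r0=0 T1.r1=0
T0.r0=0 T1.r0=0 T1.r1=2
T0.r0=0 T1.r0=1 T1.r1=0
T0.r0=0 T1.r0=1 T1.r1=2
T0.r0=1 T1.r0=0 T1.r1=0
T0.r0=1 T1.r0=0 T1.r1=2
T0.r0=1 T1.r0=1 T1.r1=2

outcome vector order: (T0.r0,T1.r0,T1.r1)
|TSO outcomes| = 7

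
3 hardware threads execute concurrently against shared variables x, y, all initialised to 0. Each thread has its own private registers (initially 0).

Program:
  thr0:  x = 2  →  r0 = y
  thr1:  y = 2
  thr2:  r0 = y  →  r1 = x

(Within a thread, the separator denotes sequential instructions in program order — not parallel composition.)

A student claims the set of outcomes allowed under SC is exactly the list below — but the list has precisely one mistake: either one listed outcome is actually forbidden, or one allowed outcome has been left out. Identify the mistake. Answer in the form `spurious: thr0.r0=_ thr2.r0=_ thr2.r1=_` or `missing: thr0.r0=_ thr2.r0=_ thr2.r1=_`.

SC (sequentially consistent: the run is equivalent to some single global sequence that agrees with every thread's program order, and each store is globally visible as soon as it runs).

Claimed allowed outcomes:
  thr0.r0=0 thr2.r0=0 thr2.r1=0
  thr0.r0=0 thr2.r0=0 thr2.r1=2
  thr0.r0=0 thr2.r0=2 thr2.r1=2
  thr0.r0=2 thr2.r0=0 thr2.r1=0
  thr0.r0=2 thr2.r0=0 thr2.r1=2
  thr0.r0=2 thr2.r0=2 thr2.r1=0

outcome vector order: (thr0.r0,thr2.r0,thr2.r1)
SC (7): 0/0/0; 0/0/2; 0/2/2; 2/0/0; 2/0/2; 2/2/0; 2/2/2
SC∖claimed = {2/2/2}

missing: thr0.r0=2 thr2.r0=2 thr2.r1=2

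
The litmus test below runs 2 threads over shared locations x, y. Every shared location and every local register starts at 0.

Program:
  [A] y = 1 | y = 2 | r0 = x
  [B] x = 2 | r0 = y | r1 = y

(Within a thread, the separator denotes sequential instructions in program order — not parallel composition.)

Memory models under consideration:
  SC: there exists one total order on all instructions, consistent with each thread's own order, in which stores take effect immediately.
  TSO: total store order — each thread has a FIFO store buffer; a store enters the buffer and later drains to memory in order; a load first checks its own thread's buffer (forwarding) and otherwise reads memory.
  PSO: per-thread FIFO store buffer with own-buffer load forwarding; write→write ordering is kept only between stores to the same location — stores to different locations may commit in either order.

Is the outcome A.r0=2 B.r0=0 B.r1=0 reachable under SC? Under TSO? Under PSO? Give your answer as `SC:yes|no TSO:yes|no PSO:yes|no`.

SC:yes TSO:yes PSO:yes

outcome vector order: (A.r0,B.r0,B.r1)
SC: 7 outcomes — {(0,2,2); (2,0,0); (2,0,1); (2,0,2); (2,1,1); (2,1,2); (2,2,2)}
TSO: 12 outcomes — {(0,0,0); (0,0,1); (0,0,2); (0,1,1); (0,1,2); (0,2,2); (2,0,0); (2,0,1); (2,0,2); (2,1,1); (2,1,2); (2,2,2)}
PSO: 12 outcomes — {(0,0,0); (0,0,1); (0,0,2); (0,1,1); (0,1,2); (0,2,2); (2,0,0); (2,0,1); (2,0,2); (2,1,1); (2,1,2); (2,2,2)}
target (2,0,0) ∈ {SC,TSO,PSO}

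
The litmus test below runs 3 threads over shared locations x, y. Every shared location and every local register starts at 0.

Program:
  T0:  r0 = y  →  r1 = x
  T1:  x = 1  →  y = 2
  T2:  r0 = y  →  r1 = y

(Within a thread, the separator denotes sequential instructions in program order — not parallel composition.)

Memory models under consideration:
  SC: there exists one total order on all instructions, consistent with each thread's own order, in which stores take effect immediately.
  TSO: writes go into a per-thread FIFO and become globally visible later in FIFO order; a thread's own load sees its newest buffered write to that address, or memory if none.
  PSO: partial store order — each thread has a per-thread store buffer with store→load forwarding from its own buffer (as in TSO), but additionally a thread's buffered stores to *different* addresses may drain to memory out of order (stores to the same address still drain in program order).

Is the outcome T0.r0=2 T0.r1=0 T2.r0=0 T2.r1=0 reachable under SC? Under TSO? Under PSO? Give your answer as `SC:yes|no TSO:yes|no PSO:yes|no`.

outcome vector order: (T0.r0,T0.r1,T2.r0,T2.r1)
under SC → <0 0 0 0> <0 0 0 2> <0 0 2 2> <0 1 0 0> <0 1 0 2> <0 1 2 2> <2 1 0 0> <2 1 0 2> <2 1 2 2>
under TSO → <0 0 0 0> <0 0 0 2> <0 0 2 2> <0 1 0 0> <0 1 0 2> <0 1 2 2> <2 1 0 0> <2 1 0 2> <2 1 2 2>
under PSO → <0 0 0 0> <0 0 0 2> <0 0 2 2> <0 1 0 0> <0 1 0 2> <0 1 2 2> <2 0 0 0> <2 0 0 2> <2 0 2 2> <2 1 0 0> <2 1 0 2> <2 1 2 2>
target <2 0 0 0> ∈ {PSO}

SC:no TSO:no PSO:yes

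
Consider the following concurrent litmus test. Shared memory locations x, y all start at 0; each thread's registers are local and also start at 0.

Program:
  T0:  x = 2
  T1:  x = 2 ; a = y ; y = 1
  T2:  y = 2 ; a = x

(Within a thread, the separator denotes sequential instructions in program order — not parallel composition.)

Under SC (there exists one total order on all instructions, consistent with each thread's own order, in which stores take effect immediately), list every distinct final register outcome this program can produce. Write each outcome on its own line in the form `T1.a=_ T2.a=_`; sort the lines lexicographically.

T1.a=0 T2.a=2
T1.a=2 T2.a=0
T1.a=2 T2.a=2

outcome vector order: (T1.a,T2.a)
|SC outcomes| = 3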